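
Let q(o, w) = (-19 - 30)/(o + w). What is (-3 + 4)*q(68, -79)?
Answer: 49/11 ≈ 4.4545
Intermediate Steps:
q(o, w) = -49/(o + w)
(-3 + 4)*q(68, -79) = (-3 + 4)*(-49/(68 - 79)) = 1*(-49/(-11)) = 1*(-49*(-1/11)) = 1*(49/11) = 49/11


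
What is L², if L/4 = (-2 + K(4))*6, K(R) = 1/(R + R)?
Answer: 2025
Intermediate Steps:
K(R) = 1/(2*R)
L = -45 (L = 4*((-2 + (½)/4)*6) = 4*((-2 + (½)*(¼))*6) = 4*((-2 + ⅛)*6) = 4*(-15/8*6) = 4*(-45/4) = -45)
L² = (-45)² = 2025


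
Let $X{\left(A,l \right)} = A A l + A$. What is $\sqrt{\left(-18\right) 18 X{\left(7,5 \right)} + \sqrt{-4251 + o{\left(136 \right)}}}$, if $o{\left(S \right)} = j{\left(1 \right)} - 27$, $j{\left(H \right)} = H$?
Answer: $\sqrt{-81648 + i \sqrt{4277}} \approx 0.114 + 285.74 i$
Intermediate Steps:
$X{\left(A,l \right)} = A + l A^{2}$ ($X{\left(A,l \right)} = A^{2} l + A = l A^{2} + A = A + l A^{2}$)
$o{\left(S \right)} = -26$ ($o{\left(S \right)} = 1 - 27 = -26$)
$\sqrt{\left(-18\right) 18 X{\left(7,5 \right)} + \sqrt{-4251 + o{\left(136 \right)}}} = \sqrt{\left(-18\right) 18 \cdot 7 \left(1 + 7 \cdot 5\right) + \sqrt{-4251 - 26}} = \sqrt{- 324 \cdot 7 \left(1 + 35\right) + \sqrt{-4277}} = \sqrt{- 324 \cdot 7 \cdot 36 + i \sqrt{4277}} = \sqrt{\left(-324\right) 252 + i \sqrt{4277}} = \sqrt{-81648 + i \sqrt{4277}}$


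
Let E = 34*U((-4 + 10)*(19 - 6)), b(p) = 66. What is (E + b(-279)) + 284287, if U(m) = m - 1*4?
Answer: 286869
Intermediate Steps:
U(m) = -4 + m (U(m) = m - 4 = -4 + m)
E = 2516 (E = 34*(-4 + (-4 + 10)*(19 - 6)) = 34*(-4 + 6*13) = 34*(-4 + 78) = 34*74 = 2516)
(E + b(-279)) + 284287 = (2516 + 66) + 284287 = 2582 + 284287 = 286869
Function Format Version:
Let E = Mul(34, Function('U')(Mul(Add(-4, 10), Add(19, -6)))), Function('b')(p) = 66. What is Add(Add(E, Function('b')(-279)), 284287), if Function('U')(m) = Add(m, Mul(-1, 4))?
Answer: 286869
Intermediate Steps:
Function('U')(m) = Add(-4, m) (Function('U')(m) = Add(m, -4) = Add(-4, m))
E = 2516 (E = Mul(34, Add(-4, Mul(Add(-4, 10), Add(19, -6)))) = Mul(34, Add(-4, Mul(6, 13))) = Mul(34, Add(-4, 78)) = Mul(34, 74) = 2516)
Add(Add(E, Function('b')(-279)), 284287) = Add(Add(2516, 66), 284287) = Add(2582, 284287) = 286869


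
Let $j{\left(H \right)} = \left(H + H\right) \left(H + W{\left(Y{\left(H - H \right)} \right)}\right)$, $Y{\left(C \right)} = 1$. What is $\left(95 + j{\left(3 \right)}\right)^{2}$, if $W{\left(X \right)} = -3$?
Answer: $9025$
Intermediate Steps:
$j{\left(H \right)} = 2 H \left(-3 + H\right)$ ($j{\left(H \right)} = \left(H + H\right) \left(H - 3\right) = 2 H \left(-3 + H\right)$)
$\left(95 + j{\left(3 \right)}\right)^{2} = \left(95 + 2 \cdot 3 \left(-3 + 3\right)\right)^{2} = \left(95 + 2 \cdot 3 \cdot 0\right)^{2} = \left(95 + 0\right)^{2} = 95^{2} = 9025$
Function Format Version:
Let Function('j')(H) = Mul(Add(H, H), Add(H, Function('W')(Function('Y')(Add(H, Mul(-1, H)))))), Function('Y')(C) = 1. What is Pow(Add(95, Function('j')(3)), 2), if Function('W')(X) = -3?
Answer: 9025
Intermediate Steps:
Function('j')(H) = Mul(2, H, Add(-3, H)) (Function('j')(H) = Mul(Add(H, H), Add(H, -3)) = Mul(Mul(2, H), Add(-3, H)) = Mul(2, H, Add(-3, H)))
Pow(Add(95, Function('j')(3)), 2) = Pow(Add(95, Mul(2, 3, Add(-3, 3))), 2) = Pow(Add(95, Mul(2, 3, 0)), 2) = Pow(Add(95, 0), 2) = Pow(95, 2) = 9025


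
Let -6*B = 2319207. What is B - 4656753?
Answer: -10086575/2 ≈ -5.0433e+6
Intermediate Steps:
B = -773069/2 (B = -⅙*2319207 = -773069/2 ≈ -3.8653e+5)
B - 4656753 = -773069/2 - 4656753 = -10086575/2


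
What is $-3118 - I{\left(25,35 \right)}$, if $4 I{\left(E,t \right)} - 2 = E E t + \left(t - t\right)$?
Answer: $- \frac{34349}{4} \approx -8587.3$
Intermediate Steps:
$I{\left(E,t \right)} = \frac{1}{2} + \frac{t E^{2}}{4}$ ($I{\left(E,t \right)} = \frac{1}{2} + \frac{E E t + \left(t - t\right)}{4} = \frac{1}{2} + \frac{E^{2} t + 0}{4} = \frac{1}{2} + \frac{t E^{2} + 0}{4} = \frac{1}{2} + \frac{t E^{2}}{4}$)
$-3118 - I{\left(25,35 \right)} = -3118 - \left(\frac{1}{2} + \frac{1}{4} \cdot 35 \cdot 25^{2}\right) = -3118 - \left(\frac{1}{2} + \frac{1}{4} \cdot 35 \cdot 625\right) = -3118 - \left(\frac{1}{2} + \frac{21875}{4}\right) = -3118 - \frac{21877}{4} = - \frac{34349}{4}$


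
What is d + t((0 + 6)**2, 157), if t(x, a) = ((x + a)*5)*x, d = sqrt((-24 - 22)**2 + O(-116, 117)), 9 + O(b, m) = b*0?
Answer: 34740 + 7*sqrt(43) ≈ 34786.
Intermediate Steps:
O(b, m) = -9 (O(b, m) = -9 + b*0 = -9 + 0 = -9)
d = 7*sqrt(43) (d = sqrt((-24 - 22)**2 - 9) = sqrt((-46)**2 - 9) = sqrt(2116 - 9) = sqrt(2107) = 7*sqrt(43) ≈ 45.902)
t(x, a) = x*(5*a + 5*x) (t(x, a) = ((a + x)*5)*x = (5*a + 5*x)*x = x*(5*a + 5*x))
d + t((0 + 6)**2, 157) = 7*sqrt(43) + 5*(0 + 6)**2*(157 + (0 + 6)**2) = 7*sqrt(43) + 5*6**2*(157 + 6**2) = 7*sqrt(43) + 5*36*(157 + 36) = 7*sqrt(43) + 5*36*193 = 7*sqrt(43) + 34740 = 34740 + 7*sqrt(43)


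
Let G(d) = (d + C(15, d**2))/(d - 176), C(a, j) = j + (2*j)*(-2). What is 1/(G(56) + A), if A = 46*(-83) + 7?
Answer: -15/55996 ≈ -0.00026788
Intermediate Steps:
C(a, j) = -3*j (C(a, j) = j - 4*j = -3*j)
A = -3811 (A = -3818 + 7 = -3811)
G(d) = (d - 3*d**2)/(-176 + d) (G(d) = (d - 3*d**2)/(d - 176) = (d - 3*d**2)/(-176 + d))
1/(G(56) + A) = 1/(56*(1 - 3*56)/(-176 + 56) - 3811) = 1/(56*(1 - 168)/(-120) - 3811) = 1/(56*(-1/120)*(-167) - 3811) = 1/(1169/15 - 3811) = 1/(-55996/15) = -15/55996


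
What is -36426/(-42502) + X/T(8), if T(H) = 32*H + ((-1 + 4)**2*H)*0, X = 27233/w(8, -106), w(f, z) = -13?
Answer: -518115619/70723328 ≈ -7.3260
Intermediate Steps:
X = -27233/13 (X = 27233/(-13) = 27233*(-1/13) = -27233/13 ≈ -2094.8)
T(H) = 32*H (T(H) = 32*H + (3**2*H)*0 = 32*H + (9*H)*0 = 32*H + 0 = 32*H)
-36426/(-42502) + X/T(8) = -36426/(-42502) - 27233/(13*(32*8)) = -36426*(-1/42502) - 27233/13/256 = 18213/21251 - 27233/13*1/256 = 18213/21251 - 27233/3328 = -518115619/70723328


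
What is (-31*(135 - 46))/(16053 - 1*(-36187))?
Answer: -2759/52240 ≈ -0.052814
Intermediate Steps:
(-31*(135 - 46))/(16053 - 1*(-36187)) = (-31*89)/(16053 + 36187) = -2759/52240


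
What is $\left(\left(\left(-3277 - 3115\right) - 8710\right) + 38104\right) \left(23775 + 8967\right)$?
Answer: $753131484$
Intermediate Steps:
$\left(\left(\left(-3277 - 3115\right) - 8710\right) + 38104\right) \left(23775 + 8967\right) = \left(\left(-6392 - 8710\right) + 38104\right) 32742 = \left(-15102 + 38104\right) 32742 = 23002 \cdot 32742 = 753131484$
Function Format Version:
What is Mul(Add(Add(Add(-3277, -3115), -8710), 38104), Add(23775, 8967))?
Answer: 753131484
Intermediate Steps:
Mul(Add(Add(Add(-3277, -3115), -8710), 38104), Add(23775, 8967)) = Mul(Add(Add(-6392, -8710), 38104), 32742) = Mul(Add(-15102, 38104), 32742) = Mul(23002, 32742) = 753131484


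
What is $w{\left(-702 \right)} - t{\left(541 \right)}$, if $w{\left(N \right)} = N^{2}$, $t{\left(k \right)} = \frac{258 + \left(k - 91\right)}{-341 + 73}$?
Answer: $\frac{33018045}{67} \approx 4.9281 \cdot 10^{5}$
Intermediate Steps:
$t{\left(k \right)} = - \frac{167}{268} - \frac{k}{268}$ ($t{\left(k \right)} = \frac{258 + \left(k - 91\right)}{-268} = \left(258 + \left(-91 + k\right)\right) \left(- \frac{1}{268}\right) = \left(167 + k\right) \left(- \frac{1}{268}\right) = - \frac{167}{268} - \frac{k}{268}$)
$w{\left(-702 \right)} - t{\left(541 \right)} = \left(-702\right)^{2} - \left(- \frac{167}{268} - \frac{541}{268}\right) = 492804 - \left(- \frac{167}{268} - \frac{541}{268}\right) = 492804 - - \frac{177}{67} = 492804 + \frac{177}{67} = \frac{33018045}{67}$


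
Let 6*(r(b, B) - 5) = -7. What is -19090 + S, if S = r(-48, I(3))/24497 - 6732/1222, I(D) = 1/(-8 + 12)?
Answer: -1714891305539/89806002 ≈ -19096.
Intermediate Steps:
I(D) = 1/4
r(b, B) = 23/6 (r(b, B) = 5 + (1/6)*(-7) = 5 - 7/6 = 23/6)
S = -494727359/89806002 (S = (23/6)/24497 - 6732/1222 = (23/6)*(1/24497) - 6732*1/1222 = 23/146982 - 3366/611 = -494727359/89806002 ≈ -5.5088)
-19090 + S = -19090 - 494727359/89806002 = -1714891305539/89806002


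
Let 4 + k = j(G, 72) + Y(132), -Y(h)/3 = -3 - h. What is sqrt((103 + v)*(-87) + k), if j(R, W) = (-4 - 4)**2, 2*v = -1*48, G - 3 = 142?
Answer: 6*I*sqrt(178) ≈ 80.05*I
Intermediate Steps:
G = 145 (G = 3 + 142 = 145)
v = -24 (v = (-1*48)/2 = (1/2)*(-48) = -24)
Y(h) = 9 + 3*h (Y(h) = -3*(-3 - h) = 9 + 3*h)
j(R, W) = 64 (j(R, W) = (-8)**2 = 64)
k = 465 (k = -4 + (64 + (9 + 3*132)) = -4 + (64 + (9 + 396)) = -4 + (64 + 405) = -4 + 469 = 465)
sqrt((103 + v)*(-87) + k) = sqrt((103 - 24)*(-87) + 465) = sqrt(79*(-87) + 465) = sqrt(-6873 + 465) = sqrt(-6408) = 6*I*sqrt(178)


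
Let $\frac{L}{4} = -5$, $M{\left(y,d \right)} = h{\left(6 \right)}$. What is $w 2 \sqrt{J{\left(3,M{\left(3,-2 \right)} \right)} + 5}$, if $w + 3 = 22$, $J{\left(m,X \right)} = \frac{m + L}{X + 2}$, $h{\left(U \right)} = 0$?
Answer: $19 i \sqrt{14} \approx 71.092 i$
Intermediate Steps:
$M{\left(y,d \right)} = 0$
$L = -20$ ($L = 4 \left(-5\right) = -20$)
$J{\left(m,X \right)} = \frac{-20 + m}{2 + X}$ ($J{\left(m,X \right)} = \frac{m - 20}{X + 2} = \frac{-20 + m}{2 + X}$)
$w = 19$ ($w = -3 + 22 = 19$)
$w 2 \sqrt{J{\left(3,M{\left(3,-2 \right)} \right)} + 5} = 19 \cdot 2 \sqrt{\frac{-20 + 3}{2 + 0} + 5} = 38 \sqrt{\frac{1}{2} \left(-17\right) + 5} = 38 \sqrt{- \frac{17}{2} + 5} = 38 \sqrt{- \frac{7}{2}} = 38 \frac{i \sqrt{14}}{2} = 19 i \sqrt{14}$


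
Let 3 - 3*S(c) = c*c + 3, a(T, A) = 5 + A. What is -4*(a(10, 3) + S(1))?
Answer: -92/3 ≈ -30.667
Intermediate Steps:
S(c) = -c**2/3 (S(c) = 1 - (c*c + 3)/3 = 1 - (c**2 + 3)/3 = 1 - (3 + c**2)/3 = 1 + (-1 - c**2/3) = -c**2/3)
-4*(a(10, 3) + S(1)) = -4*((5 + 3) - 1/3*1**2) = -4*(8 - 1/3*1) = -4*(8 - 1/3) = -4*23/3 = -92/3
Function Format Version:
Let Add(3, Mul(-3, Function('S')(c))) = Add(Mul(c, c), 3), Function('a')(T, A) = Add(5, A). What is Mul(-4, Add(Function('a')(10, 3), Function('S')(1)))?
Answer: Rational(-92, 3) ≈ -30.667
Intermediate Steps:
Function('S')(c) = Mul(Rational(-1, 3), Pow(c, 2)) (Function('S')(c) = Add(1, Mul(Rational(-1, 3), Add(Mul(c, c), 3))) = Add(1, Mul(Rational(-1, 3), Add(Pow(c, 2), 3))) = Add(1, Mul(Rational(-1, 3), Add(3, Pow(c, 2)))) = Add(1, Add(-1, Mul(Rational(-1, 3), Pow(c, 2)))) = Mul(Rational(-1, 3), Pow(c, 2)))
Mul(-4, Add(Function('a')(10, 3), Function('S')(1))) = Mul(-4, Add(Add(5, 3), Mul(Rational(-1, 3), Pow(1, 2)))) = Mul(-4, Add(8, Mul(Rational(-1, 3), 1))) = Mul(-4, Add(8, Rational(-1, 3))) = Mul(-4, Rational(23, 3)) = Rational(-92, 3)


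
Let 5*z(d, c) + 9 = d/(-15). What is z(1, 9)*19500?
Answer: -35360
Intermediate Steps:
z(d, c) = -9/5 - d/75 (z(d, c) = -9/5 + (d/(-15))/5 = -9/5 + (d*(-1/15))/5 = -9/5 + (-d/15)/5 = -9/5 - d/75)
z(1, 9)*19500 = (-9/5 - 1/75*1)*19500 = (-9/5 - 1/75)*19500 = -136/75*19500 = -35360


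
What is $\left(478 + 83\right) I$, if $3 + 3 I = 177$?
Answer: $32538$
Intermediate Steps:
$I = 58$ ($I = -1 + \frac{1}{3} \cdot 177 = -1 + 59 = 58$)
$\left(478 + 83\right) I = \left(478 + 83\right) 58 = 561 \cdot 58 = 32538$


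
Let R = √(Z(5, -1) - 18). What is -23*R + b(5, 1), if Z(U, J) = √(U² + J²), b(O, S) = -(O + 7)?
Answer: -12 - 23*I*√(18 - √26) ≈ -12.0 - 82.611*I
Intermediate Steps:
b(O, S) = -7 - O (b(O, S) = -(7 + O) = -7 - O)
Z(U, J) = √(J² + U²)
R = √(-18 + √26) (R = √(√((-1)² + 5²) - 18) = √(√(1 + 25) - 18) = √(√26 - 18) = √(-18 + √26) ≈ 3.5918*I)
-23*R + b(5, 1) = -23*√(-18 + √26) + (-7 - 1*5) = -23*√(-18 + √26) + (-7 - 5) = -23*√(-18 + √26) - 12 = -12 - 23*√(-18 + √26)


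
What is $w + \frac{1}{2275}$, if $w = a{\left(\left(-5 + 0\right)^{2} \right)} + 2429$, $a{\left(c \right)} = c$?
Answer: $\frac{5582851}{2275} \approx 2454.0$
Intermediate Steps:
$w = 2454$ ($w = \left(-5 + 0\right)^{2} + 2429 = \left(-5\right)^{2} + 2429 = 25 + 2429 = 2454$)
$w + \frac{1}{2275} = 2454 + \frac{1}{2275} = \frac{5582851}{2275}$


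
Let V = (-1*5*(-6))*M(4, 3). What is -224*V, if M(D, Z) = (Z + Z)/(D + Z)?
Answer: -5760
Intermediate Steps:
M(D, Z) = 2*Z/(D + Z) (M(D, Z) = (2*Z)/(D + Z) = 2*Z/(D + Z))
V = 180/7 (V = (-1*5*(-6))*(2*3/(4 + 3)) = (-5*(-6))*(2*3/7) = 30*(2*3*(⅐)) = 30*(6/7) = 180/7 ≈ 25.714)
-224*V = -224*180/7 = -5760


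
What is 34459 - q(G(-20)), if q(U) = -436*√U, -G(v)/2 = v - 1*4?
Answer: 34459 + 1744*√3 ≈ 37480.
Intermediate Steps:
G(v) = 8 - 2*v (G(v) = -2*(v - 1*4) = -2*(v - 4) = -2*(-4 + v) = 8 - 2*v)
34459 - q(G(-20)) = 34459 - (-436)*√(8 - 2*(-20)) = 34459 - (-436)*√(8 + 40) = 34459 - (-436)*√48 = 34459 - (-436)*4*√3 = 34459 - (-1744)*√3 = 34459 + 1744*√3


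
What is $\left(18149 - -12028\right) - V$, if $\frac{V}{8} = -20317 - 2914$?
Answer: $216025$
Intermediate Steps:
$V = -185848$ ($V = 8 \left(-20317 - 2914\right) = 8 \left(-23231\right) = -185848$)
$\left(18149 - -12028\right) - V = \left(18149 - -12028\right) - -185848 = \left(18149 + 12028\right) + 185848 = 30177 + 185848 = 216025$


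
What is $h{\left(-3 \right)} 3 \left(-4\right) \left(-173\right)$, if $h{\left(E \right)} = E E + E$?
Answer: $12456$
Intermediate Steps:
$h{\left(E \right)} = E + E^{2}$ ($h{\left(E \right)} = E^{2} + E = E + E^{2}$)
$h{\left(-3 \right)} 3 \left(-4\right) \left(-173\right) = - 3 \left(1 - 3\right) 3 \left(-4\right) \left(-173\right) = \left(-3\right) \left(-2\right) \left(-12\right) \left(-173\right) = 6 \left(-12\right) \left(-173\right) = \left(-72\right) \left(-173\right) = 12456$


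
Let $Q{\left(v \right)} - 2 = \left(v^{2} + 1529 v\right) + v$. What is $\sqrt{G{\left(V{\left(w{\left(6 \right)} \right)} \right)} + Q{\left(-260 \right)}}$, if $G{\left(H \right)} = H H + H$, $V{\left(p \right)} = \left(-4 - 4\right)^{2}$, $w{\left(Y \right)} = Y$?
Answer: $i \sqrt{326038} \approx 571.0 i$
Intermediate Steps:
$V{\left(p \right)} = 64$ ($V{\left(p \right)} = \left(-8\right)^{2} = 64$)
$G{\left(H \right)} = H + H^{2}$ ($G{\left(H \right)} = H^{2} + H = H + H^{2}$)
$Q{\left(v \right)} = 2 + v^{2} + 1530 v$ ($Q{\left(v \right)} = 2 + \left(\left(v^{2} + 1529 v\right) + v\right) = 2 + \left(v^{2} + 1530 v\right) = 2 + v^{2} + 1530 v$)
$\sqrt{G{\left(V{\left(w{\left(6 \right)} \right)} \right)} + Q{\left(-260 \right)}} = \sqrt{64 \left(1 + 64\right) + \left(2 + \left(-260\right)^{2} + 1530 \left(-260\right)\right)} = \sqrt{64 \cdot 65 + \left(2 + 67600 - 397800\right)} = \sqrt{4160 - 330198} = \sqrt{-326038} = i \sqrt{326038}$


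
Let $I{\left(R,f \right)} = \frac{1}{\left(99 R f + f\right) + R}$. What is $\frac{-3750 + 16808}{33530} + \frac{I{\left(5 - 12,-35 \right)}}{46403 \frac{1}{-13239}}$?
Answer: $\frac{349308291476}{896972078135} \approx 0.38943$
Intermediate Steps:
$I{\left(R,f \right)} = \frac{1}{R + f + 99 R f}$ ($I{\left(R,f \right)} = \frac{1}{\left(99 R f + f\right) + R} = \frac{1}{\left(f + 99 R f\right) + R} = \frac{1}{R + f + 99 R f}$)
$\frac{-3750 + 16808}{33530} + \frac{I{\left(5 - 12,-35 \right)}}{46403 \frac{1}{-13239}} = \frac{-3750 + 16808}{33530} + \frac{1}{\left(\left(5 - 12\right) - 35 + 99 \left(5 - 12\right) \left(-35\right)\right) \frac{46403}{-13239}} = 13058 \cdot \frac{1}{33530} + \frac{1}{\left(\left(5 - 12\right) - 35 + 99 \left(5 - 12\right) \left(-35\right)\right) 46403 \left(- \frac{1}{13239}\right)} = \frac{6529}{16765} + \frac{1}{\left(-7 - 35 + 99 \left(-7\right) \left(-35\right)\right) \left(- \frac{46403}{13239}\right)} = \frac{6529}{16765} + \frac{1}{-7 - 35 + 24255} \left(- \frac{13239}{46403}\right) = \frac{6529}{16765} + \frac{1}{24213} \left(- \frac{13239}{46403}\right) = \frac{6529}{16765} - \frac{4413}{374518613} = \frac{349308291476}{896972078135}$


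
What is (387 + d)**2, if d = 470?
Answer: 734449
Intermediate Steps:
(387 + d)**2 = (387 + 470)**2 = 857**2 = 734449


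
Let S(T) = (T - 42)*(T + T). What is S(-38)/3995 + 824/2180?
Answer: 827314/435455 ≈ 1.8999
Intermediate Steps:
S(T) = 2*T*(-42 + T) (S(T) = (-42 + T)*(2*T) = 2*T*(-42 + T))
S(-38)/3995 + 824/2180 = (2*(-38)*(-42 - 38))/3995 + 824/2180 = (2*(-38)*(-80))*(1/3995) + 824*(1/2180) = 6080*(1/3995) + 206/545 = 1216/799 + 206/545 = 827314/435455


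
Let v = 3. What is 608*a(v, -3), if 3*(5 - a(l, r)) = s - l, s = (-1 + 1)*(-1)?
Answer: 3648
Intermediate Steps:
s = 0 (s = 0*(-1) = 0)
a(l, r) = 5 + l/3 (a(l, r) = 5 - (0 - l)/3 = 5 - (-1)*l/3 = 5 + l/3)
608*a(v, -3) = 608*(5 + (⅓)*3) = 608*(5 + 1) = 608*6 = 3648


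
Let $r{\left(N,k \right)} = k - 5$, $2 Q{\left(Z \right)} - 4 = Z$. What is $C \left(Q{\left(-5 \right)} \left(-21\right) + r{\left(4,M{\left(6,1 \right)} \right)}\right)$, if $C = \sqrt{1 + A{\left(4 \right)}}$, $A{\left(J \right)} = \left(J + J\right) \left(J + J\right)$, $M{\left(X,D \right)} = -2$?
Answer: $\frac{7 \sqrt{65}}{2} \approx 28.218$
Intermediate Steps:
$Q{\left(Z \right)} = 2 + \frac{Z}{2}$
$A{\left(J \right)} = 4 J^{2}$ ($A{\left(J \right)} = 2 J 2 J = 4 J^{2}$)
$C = \sqrt{65}$ ($C = \sqrt{1 + 4 \cdot 4^{2}} = \sqrt{1 + 4 \cdot 16} = \sqrt{1 + 64} = \sqrt{65} \approx 8.0623$)
$r{\left(N,k \right)} = -5 + k$ ($r{\left(N,k \right)} = k - 5 = -5 + k$)
$C \left(Q{\left(-5 \right)} \left(-21\right) + r{\left(4,M{\left(6,1 \right)} \right)}\right) = \sqrt{65} \left(\left(2 + \frac{1}{2} \left(-5\right)\right) \left(-21\right) - 7\right) = \sqrt{65} \left(\left(2 - \frac{5}{2}\right) \left(-21\right) - 7\right) = \sqrt{65} \left(\left(- \frac{1}{2}\right) \left(-21\right) - 7\right) = \sqrt{65} \left(\frac{21}{2} - 7\right) = \sqrt{65} \cdot \frac{7}{2} = \frac{7 \sqrt{65}}{2}$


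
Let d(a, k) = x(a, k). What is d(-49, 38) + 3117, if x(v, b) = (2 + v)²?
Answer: 5326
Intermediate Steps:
d(a, k) = (2 + a)²
d(-49, 38) + 3117 = (2 - 49)² + 3117 = (-47)² + 3117 = 2209 + 3117 = 5326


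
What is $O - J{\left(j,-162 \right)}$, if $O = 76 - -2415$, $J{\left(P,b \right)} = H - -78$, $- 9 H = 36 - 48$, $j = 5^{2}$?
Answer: $\frac{7235}{3} \approx 2411.7$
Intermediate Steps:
$j = 25$
$H = \frac{4}{3}$ ($H = - \frac{36 - 48}{9} = \left(- \frac{1}{9}\right) \left(-12\right) = \frac{4}{3} \approx 1.3333$)
$J{\left(P,b \right)} = \frac{238}{3}$ ($J{\left(P,b \right)} = \frac{4}{3} - -78 = \frac{4}{3} + 78 = \frac{238}{3}$)
$O = 2491$ ($O = 76 + 2415 = 2491$)
$O - J{\left(j,-162 \right)} = 2491 - \frac{238}{3} = \frac{7235}{3}$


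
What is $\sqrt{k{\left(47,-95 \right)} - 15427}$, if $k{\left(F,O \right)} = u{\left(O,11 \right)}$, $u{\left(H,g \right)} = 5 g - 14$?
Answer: $7 i \sqrt{314} \approx 124.04 i$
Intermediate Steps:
$u{\left(H,g \right)} = -14 + 5 g$
$k{\left(F,O \right)} = 41$ ($k{\left(F,O \right)} = -14 + 5 \cdot 11 = -14 + 55 = 41$)
$\sqrt{k{\left(47,-95 \right)} - 15427} = \sqrt{41 - 15427} = \sqrt{-15386} = 7 i \sqrt{314}$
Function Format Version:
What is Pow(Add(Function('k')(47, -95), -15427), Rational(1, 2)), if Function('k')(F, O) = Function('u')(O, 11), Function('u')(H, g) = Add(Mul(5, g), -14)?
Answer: Mul(7, I, Pow(314, Rational(1, 2))) ≈ Mul(124.04, I)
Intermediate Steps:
Function('u')(H, g) = Add(-14, Mul(5, g))
Function('k')(F, O) = 41 (Function('k')(F, O) = Add(-14, Mul(5, 11)) = Add(-14, 55) = 41)
Pow(Add(Function('k')(47, -95), -15427), Rational(1, 2)) = Pow(Add(41, -15427), Rational(1, 2)) = Pow(-15386, Rational(1, 2)) = Mul(7, I, Pow(314, Rational(1, 2)))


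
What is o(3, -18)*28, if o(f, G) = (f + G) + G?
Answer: -924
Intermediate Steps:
o(f, G) = f + 2*G (o(f, G) = (G + f) + G = f + 2*G)
o(3, -18)*28 = (3 + 2*(-18))*28 = (3 - 36)*28 = -33*28 = -924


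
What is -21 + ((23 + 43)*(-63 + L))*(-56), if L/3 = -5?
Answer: 288267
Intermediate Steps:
L = -15 (L = 3*(-5) = -15)
-21 + ((23 + 43)*(-63 + L))*(-56) = -21 + ((23 + 43)*(-63 - 15))*(-56) = -21 + (66*(-78))*(-56) = -21 - 5148*(-56) = -21 + 288288 = 288267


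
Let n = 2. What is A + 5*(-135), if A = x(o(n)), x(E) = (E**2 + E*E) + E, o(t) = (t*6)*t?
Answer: 501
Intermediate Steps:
o(t) = 6*t**2 (o(t) = (6*t)*t = 6*t**2)
x(E) = E + 2*E**2 (x(E) = (E**2 + E**2) + E = 2*E**2 + E = E + 2*E**2)
A = 1176 (A = (6*2**2)*(1 + 2*(6*2**2)) = (6*4)*(1 + 2*(6*4)) = 24*(1 + 2*24) = 24*(1 + 48) = 24*49 = 1176)
A + 5*(-135) = 1176 + 5*(-135) = 1176 - 675 = 501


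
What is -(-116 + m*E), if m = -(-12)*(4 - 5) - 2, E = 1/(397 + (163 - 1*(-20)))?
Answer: 33647/290 ≈ 116.02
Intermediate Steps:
E = 1/580 (E = 1/(397 + (163 + 20)) = 1/(397 + 183) = 1/580 ≈ 0.0017241)
m = -14 (m = -(-12)*(-1) - 2 = -3*4 - 2 = -12 - 2 = -14)
-(-116 + m*E) = -(-116 - 14*1/580) = -(-116 - 7/290) = -1*(-33647/290) = 33647/290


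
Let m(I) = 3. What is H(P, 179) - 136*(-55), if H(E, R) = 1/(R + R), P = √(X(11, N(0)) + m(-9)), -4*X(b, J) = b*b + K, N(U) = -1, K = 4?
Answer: 2677841/358 ≈ 7480.0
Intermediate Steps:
X(b, J) = -1 - b²/4 (X(b, J) = -(b*b + 4)/4 = -(b² + 4)/4 = -(4 + b²)/4 = -1 - b²/4)
P = I*√113/2 (P = √((-1 - ¼*11²) + 3) = √((-1 - ¼*121) + 3) = √((-1 - 121/4) + 3) = √(-125/4 + 3) = √(-113/4) = I*√113/2 ≈ 5.3151*I)
H(E, R) = 1/(2*R)
H(P, 179) - 136*(-55) = (½)/179 - 136*(-55) = (½)*(1/179) - 1*(-7480) = 1/358 + 7480 = 2677841/358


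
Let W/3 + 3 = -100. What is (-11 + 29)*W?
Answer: -5562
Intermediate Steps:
W = -309 (W = -9 + 3*(-100) = -9 - 300 = -309)
(-11 + 29)*W = (-11 + 29)*(-309) = 18*(-309) = -5562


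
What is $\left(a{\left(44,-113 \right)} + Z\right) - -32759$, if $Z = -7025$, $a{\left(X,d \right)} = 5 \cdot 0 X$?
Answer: $25734$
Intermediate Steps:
$a{\left(X,d \right)} = 0$ ($a{\left(X,d \right)} = 0 X = 0$)
$\left(a{\left(44,-113 \right)} + Z\right) - -32759 = \left(0 - 7025\right) - -32759 = -7025 + 32759 = 25734$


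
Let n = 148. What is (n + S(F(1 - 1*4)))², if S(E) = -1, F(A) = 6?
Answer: 21609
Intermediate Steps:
(n + S(F(1 - 1*4)))² = (148 - 1)² = 147² = 21609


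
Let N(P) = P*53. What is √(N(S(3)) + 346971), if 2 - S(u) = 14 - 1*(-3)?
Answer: 24*√601 ≈ 588.37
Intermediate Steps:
S(u) = -15 (S(u) = 2 - (14 - 1*(-3)) = 2 - (14 + 3) = 2 - 1*17 = 2 - 17 = -15)
N(P) = 53*P
√(N(S(3)) + 346971) = √(53*(-15) + 346971) = √(-795 + 346971) = √346176 = 24*√601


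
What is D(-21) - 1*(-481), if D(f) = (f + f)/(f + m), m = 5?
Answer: 3869/8 ≈ 483.63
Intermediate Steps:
D(f) = 2*f/(5 + f) (D(f) = (f + f)/(f + 5) = (2*f)/(5 + f) = 2*f/(5 + f))
D(-21) - 1*(-481) = 2*(-21)/(5 - 21) - 1*(-481) = 2*(-21)/(-16) + 481 = 2*(-21)*(-1/16) + 481 = 21/8 + 481 = 3869/8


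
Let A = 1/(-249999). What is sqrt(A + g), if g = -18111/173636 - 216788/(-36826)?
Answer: sqrt(923552625554063075526215170053)/399643359920166 ≈ 2.4047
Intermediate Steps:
A = -1/249999 ≈ -4.0000e-6
g = 18487622741/3197159668 (g = -18111*1/173636 - 216788*(-1/36826) = -18111/173636 + 108394/18413 = 18487622741/3197159668 ≈ 5.7825)
sqrt(A + g) = sqrt(-1/249999 + 18487622741/3197159668) = sqrt(4621884000467591/799286719840332) = sqrt(923552625554063075526215170053)/399643359920166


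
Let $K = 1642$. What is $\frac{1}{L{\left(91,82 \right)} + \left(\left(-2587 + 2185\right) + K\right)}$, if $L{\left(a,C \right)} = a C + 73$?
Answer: $\frac{1}{8775} \approx 0.00011396$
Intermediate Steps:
$L{\left(a,C \right)} = 73 + C a$ ($L{\left(a,C \right)} = C a + 73 = 73 + C a$)
$\frac{1}{L{\left(91,82 \right)} + \left(\left(-2587 + 2185\right) + K\right)} = \frac{1}{\left(73 + 82 \cdot 91\right) + \left(\left(-2587 + 2185\right) + 1642\right)} = \frac{1}{\left(73 + 7462\right) + \left(-402 + 1642\right)} = \frac{1}{7535 + 1240} = \frac{1}{8775}$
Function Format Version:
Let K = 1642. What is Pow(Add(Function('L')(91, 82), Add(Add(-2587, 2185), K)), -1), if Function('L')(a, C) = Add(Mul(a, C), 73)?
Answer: Rational(1, 8775) ≈ 0.00011396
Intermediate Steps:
Function('L')(a, C) = Add(73, Mul(C, a)) (Function('L')(a, C) = Add(Mul(C, a), 73) = Add(73, Mul(C, a)))
Pow(Add(Function('L')(91, 82), Add(Add(-2587, 2185), K)), -1) = Pow(Add(Add(73, Mul(82, 91)), Add(Add(-2587, 2185), 1642)), -1) = Pow(Add(Add(73, 7462), Add(-402, 1642)), -1) = Pow(Add(7535, 1240), -1) = Pow(8775, -1) = Rational(1, 8775)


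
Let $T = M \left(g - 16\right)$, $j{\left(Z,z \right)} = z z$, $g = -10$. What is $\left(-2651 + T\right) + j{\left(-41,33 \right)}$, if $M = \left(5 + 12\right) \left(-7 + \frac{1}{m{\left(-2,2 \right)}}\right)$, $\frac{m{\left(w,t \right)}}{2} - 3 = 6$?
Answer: $\frac{13567}{9} \approx 1507.4$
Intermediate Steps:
$m{\left(w,t \right)} = 18$ ($m{\left(w,t \right)} = 6 + 2 \cdot 6 = 6 + 12 = 18$)
$j{\left(Z,z \right)} = z^{2}$
$M = - \frac{2125}{18}$ ($M = \left(5 + 12\right) \left(-7 + \frac{1}{18}\right) = 17 \left(-7 + \frac{1}{18}\right) = 17 \left(- \frac{125}{18}\right) = - \frac{2125}{18} \approx -118.06$)
$T = \frac{27625}{9}$ ($T = - \frac{2125 \left(-10 - 16\right)}{18} = \left(- \frac{2125}{18}\right) \left(-26\right) = \frac{27625}{9} \approx 3069.4$)
$\left(-2651 + T\right) + j{\left(-41,33 \right)} = \left(-2651 + \frac{27625}{9}\right) + 33^{2} = \frac{3766}{9} + 1089 = \frac{13567}{9}$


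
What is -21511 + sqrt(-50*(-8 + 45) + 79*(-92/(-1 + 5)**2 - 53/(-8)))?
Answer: -21511 + 3*I*sqrt(3166)/4 ≈ -21511.0 + 42.2*I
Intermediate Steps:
-21511 + sqrt(-50*(-8 + 45) + 79*(-92/(-1 + 5)**2 - 53/(-8))) = -21511 + sqrt(-50*37 + 79*(-92/(4**2) - 53*(-1/8))) = -21511 + sqrt(-1850 + 79*(-92/16 + 53/8)) = -21511 + sqrt(-1850 + 79*(-92*1/16 + 53/8)) = -21511 + sqrt(-1850 + 79*(-23/4 + 53/8)) = -21511 + sqrt(-1850 + 79*(7/8)) = -21511 + sqrt(-1850 + 553/8) = -21511 + sqrt(-14247/8) = -21511 + 3*I*sqrt(3166)/4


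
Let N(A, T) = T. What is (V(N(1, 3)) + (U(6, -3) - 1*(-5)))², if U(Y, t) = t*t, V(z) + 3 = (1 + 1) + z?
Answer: 256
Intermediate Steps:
V(z) = -1 + z (V(z) = -3 + ((1 + 1) + z) = -3 + (2 + z) = -1 + z)
U(Y, t) = t²
(V(N(1, 3)) + (U(6, -3) - 1*(-5)))² = ((-1 + 3) + ((-3)² - 1*(-5)))² = (2 + (9 + 5))² = (2 + 14)² = 16² = 256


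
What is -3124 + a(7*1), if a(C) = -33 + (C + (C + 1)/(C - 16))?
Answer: -28358/9 ≈ -3150.9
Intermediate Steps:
a(C) = -33 + C + (1 + C)/(-16 + C) (a(C) = -33 + (C + (1 + C)/(-16 + C)) = -33 + C + (1 + C)/(-16 + C))
-3124 + a(7*1) = -3124 + (529 + (7*1)² - 336)/(-16 + 7*1) = -3124 + (529 + 7² - 48*7)/(-16 + 7) = -3124 + (529 + 49 - 336)/(-9) = -3124 - ⅑*242 = -3124 - 242/9 = -28358/9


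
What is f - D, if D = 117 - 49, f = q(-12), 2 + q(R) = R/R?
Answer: -69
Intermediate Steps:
q(R) = -1 (q(R) = -2 + R/R = -2 + 1 = -1)
f = -1
D = 68
f - D = -1 - 1*68 = -1 - 68 = -69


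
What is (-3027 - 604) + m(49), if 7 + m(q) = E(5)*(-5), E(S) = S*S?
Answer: -3763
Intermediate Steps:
E(S) = S²
m(q) = -132 (m(q) = -7 + 5²*(-5) = -7 + 25*(-5) = -7 - 125 = -132)
(-3027 - 604) + m(49) = (-3027 - 604) - 132 = -3631 - 132 = -3763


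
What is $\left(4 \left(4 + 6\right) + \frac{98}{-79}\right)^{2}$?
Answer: $\frac{9375844}{6241} \approx 1502.3$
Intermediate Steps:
$\left(4 \left(4 + 6\right) + \frac{98}{-79}\right)^{2} = \left(4 \cdot 10 + 98 \left(- \frac{1}{79}\right)\right)^{2} = \left(40 - \frac{98}{79}\right)^{2} = \left(\frac{3062}{79}\right)^{2} = \frac{9375844}{6241}$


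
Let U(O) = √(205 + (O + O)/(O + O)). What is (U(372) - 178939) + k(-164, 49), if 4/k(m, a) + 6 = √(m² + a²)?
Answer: -5235934055/29261 + √206 + 4*√29297/29261 ≈ -1.7892e+5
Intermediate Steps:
U(O) = √206 (U(O) = √(205 + (2*O)/((2*O))) = √(205 + (2*O)*(1/(2*O))) = √(205 + 1) = √206)
k(m, a) = 4/(-6 + √(a² + m²)) (k(m, a) = 4/(-6 + √(m² + a²)) = 4/(-6 + √(a² + m²)))
(U(372) - 178939) + k(-164, 49) = (√206 - 178939) + 4/(-6 + √(49² + (-164)²)) = (-178939 + √206) + 4/(-6 + √(2401 + 26896)) = (-178939 + √206) + 4/(-6 + √29297) = -178939 + √206 + 4/(-6 + √29297)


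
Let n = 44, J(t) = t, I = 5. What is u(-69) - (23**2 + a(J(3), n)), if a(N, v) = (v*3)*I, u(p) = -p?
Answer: -1120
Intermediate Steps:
a(N, v) = 15*v (a(N, v) = (v*3)*5 = (3*v)*5 = 15*v)
u(-69) - (23**2 + a(J(3), n)) = -1*(-69) - (23**2 + 15*44) = 69 - (529 + 660) = 69 - 1*1189 = 69 - 1189 = -1120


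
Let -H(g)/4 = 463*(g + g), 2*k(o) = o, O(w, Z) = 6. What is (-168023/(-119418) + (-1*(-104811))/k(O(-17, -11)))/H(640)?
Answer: -4172274689/283087534080 ≈ -0.014738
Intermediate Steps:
k(o) = o/2
H(g) = -3704*g (H(g) = -1852*(g + g) = -1852*2*g = -3704*g)
(-168023/(-119418) + (-1*(-104811))/k(O(-17, -11)))/H(640) = (-168023/(-119418) + (-1*(-104811))/(((½)*6)))/((-3704*640)) = (-168023*(-1/119418) + 104811/3)/(-2370560) = (168023/119418 + 104811*(⅓))*(-1/2370560) = (168023/119418 + 34937)*(-1/2370560) = (4172274689/119418)*(-1/2370560) = -4172274689/283087534080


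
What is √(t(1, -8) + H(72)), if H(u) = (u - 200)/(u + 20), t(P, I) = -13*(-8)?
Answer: 2*√13570/23 ≈ 10.130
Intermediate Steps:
t(P, I) = 104
H(u) = (-200 + u)/(20 + u)
√(t(1, -8) + H(72)) = √(104 + (-200 + 72)/(20 + 72)) = √(104 - 128/92) = √(104 + (1/92)*(-128)) = √(104 - 32/23) = √(2360/23) = 2*√13570/23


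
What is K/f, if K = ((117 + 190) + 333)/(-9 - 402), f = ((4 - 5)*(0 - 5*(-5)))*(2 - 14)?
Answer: -32/6165 ≈ -0.0051906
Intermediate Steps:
f = 300 (f = -(0 + 25)*(-12) = -1*25*(-12) = -25*(-12) = 300)
K = -640/411 (K = (307 + 333)/(-411) = 640*(-1/411) = -640/411 ≈ -1.5572)
K/f = -640/411/300 = -640/411*1/300 = -32/6165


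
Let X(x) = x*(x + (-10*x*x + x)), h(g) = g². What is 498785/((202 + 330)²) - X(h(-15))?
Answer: 4601363831255/40432 ≈ 1.1381e+8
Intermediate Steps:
X(x) = x*(-10*x² + 2*x) (X(x) = x*(x + (-10*x² + x)) = x*(x + (x - 10*x²)) = x*(-10*x² + 2*x))
498785/((202 + 330)²) - X(h(-15)) = 498785/((202 + 330)²) - ((-15)²)²*(2 - 10*(-15)²) = 498785/(532²) - 225²*(2 - 10*225) = 498785/283024 - 50625*(2 - 2250) = 498785*(1/283024) - 50625*(-2248) = 71255/40432 - 1*(-113805000) = 71255/40432 + 113805000 = 4601363831255/40432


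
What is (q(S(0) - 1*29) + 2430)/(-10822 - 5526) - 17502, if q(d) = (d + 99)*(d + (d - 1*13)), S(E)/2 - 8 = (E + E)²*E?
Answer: -71530443/4087 ≈ -17502.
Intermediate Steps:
S(E) = 16 + 8*E³ (S(E) = 16 + 2*((E + E)²*E) = 16 + 2*((2*E)²*E) = 16 + 2*((4*E²)*E) = 16 + 2*(4*E³) = 16 + 8*E³)
q(d) = (-13 + 2*d)*(99 + d) (q(d) = (99 + d)*(d + (d - 13)) = (99 + d)*(d + (-13 + d)) = (99 + d)*(-13 + 2*d) = (-13 + 2*d)*(99 + d))
(q(S(0) - 1*29) + 2430)/(-10822 - 5526) - 17502 = ((-1287 + 2*((16 + 8*0³) - 1*29)² + 185*((16 + 8*0³) - 1*29)) + 2430)/(-10822 - 5526) - 17502 = ((-1287 + 2*((16 + 8*0) - 29)² + 185*((16 + 8*0) - 29)) + 2430)/(-16348) - 17502 = ((-1287 + 2*((16 + 0) - 29)² + 185*((16 + 0) - 29)) + 2430)*(-1/16348) - 17502 = ((-1287 + 2*(16 - 29)² + 185*(16 - 29)) + 2430)*(-1/16348) - 17502 = ((-1287 + 2*(-13)² + 185*(-13)) + 2430)*(-1/16348) - 17502 = ((-1287 + 2*169 - 2405) + 2430)*(-1/16348) - 17502 = ((-1287 + 338 - 2405) + 2430)*(-1/16348) - 17502 = (-3354 + 2430)*(-1/16348) - 17502 = -924*(-1/16348) - 17502 = 231/4087 - 17502 = -71530443/4087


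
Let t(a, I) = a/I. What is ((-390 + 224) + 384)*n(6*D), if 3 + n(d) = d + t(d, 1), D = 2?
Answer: 4578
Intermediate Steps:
n(d) = -3 + 2*d (n(d) = -3 + (d + d/1) = -3 + (d + d*1) = -3 + (d + d) = -3 + 2*d)
((-390 + 224) + 384)*n(6*D) = ((-390 + 224) + 384)*(-3 + 2*(6*2)) = (-166 + 384)*(-3 + 2*12) = 218*(-3 + 24) = 218*21 = 4578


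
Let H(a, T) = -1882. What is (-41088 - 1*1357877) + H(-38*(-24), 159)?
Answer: -1400847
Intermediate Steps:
(-41088 - 1*1357877) + H(-38*(-24), 159) = (-41088 - 1*1357877) - 1882 = (-41088 - 1357877) - 1882 = -1398965 - 1882 = -1400847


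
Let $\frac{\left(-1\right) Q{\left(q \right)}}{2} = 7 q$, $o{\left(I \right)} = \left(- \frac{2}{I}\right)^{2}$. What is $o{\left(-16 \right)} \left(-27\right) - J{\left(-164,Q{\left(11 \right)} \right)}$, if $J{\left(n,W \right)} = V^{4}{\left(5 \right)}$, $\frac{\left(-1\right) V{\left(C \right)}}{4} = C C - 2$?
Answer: $- \frac{4584914971}{64} \approx -7.1639 \cdot 10^{7}$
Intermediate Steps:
$o{\left(I \right)} = \frac{4}{I^{2}}$
$V{\left(C \right)} = 8 - 4 C^{2}$ ($V{\left(C \right)} = - 4 \left(C C - 2\right) = - 4 \left(C^{2} - 2\right) = - 4 \left(-2 + C^{2}\right) = 8 - 4 C^{2}$)
$Q{\left(q \right)} = - 14 q$ ($Q{\left(q \right)} = - 2 \cdot 7 q = - 14 q$)
$J{\left(n,W \right)} = 71639296$ ($J{\left(n,W \right)} = \left(8 - 4 \cdot 5^{2}\right)^{4} = \left(8 - 100\right)^{4} = \left(-92\right)^{4} = 71639296$)
$o{\left(-16 \right)} \left(-27\right) - J{\left(-164,Q{\left(11 \right)} \right)} = \frac{4}{256} \left(-27\right) - 71639296 = 4 \cdot \frac{1}{256} \left(-27\right) - 71639296 = \frac{1}{64} \left(-27\right) - 71639296 = - \frac{27}{64} - 71639296 = - \frac{4584914971}{64}$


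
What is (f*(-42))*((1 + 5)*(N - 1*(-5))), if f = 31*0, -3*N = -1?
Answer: 0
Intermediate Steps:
N = ⅓ (N = -⅓*(-1) = ⅓ ≈ 0.33333)
f = 0
(f*(-42))*((1 + 5)*(N - 1*(-5))) = (0*(-42))*((1 + 5)*(⅓ - 1*(-5))) = 0*(6*(⅓ + 5)) = 0*(6*(16/3)) = 0*32 = 0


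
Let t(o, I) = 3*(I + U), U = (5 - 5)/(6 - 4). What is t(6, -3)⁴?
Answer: 6561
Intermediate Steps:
U = 0 (U = 0/2 = 0*(½) = 0)
t(o, I) = 3*I (t(o, I) = 3*(I + 0) = 3*I)
t(6, -3)⁴ = (3*(-3))⁴ = (-9)⁴ = 6561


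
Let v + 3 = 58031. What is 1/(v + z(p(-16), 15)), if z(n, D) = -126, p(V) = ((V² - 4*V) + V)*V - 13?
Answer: 1/57902 ≈ 1.7271e-5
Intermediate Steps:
v = 58028 (v = -3 + 58031 = 58028)
p(V) = -13 + V*(V² - 3*V) (p(V) = (V² - 3*V)*V - 13 = V*(V² - 3*V) - 13 = -13 + V*(V² - 3*V))
1/(v + z(p(-16), 15)) = 1/(58028 - 126) = 1/57902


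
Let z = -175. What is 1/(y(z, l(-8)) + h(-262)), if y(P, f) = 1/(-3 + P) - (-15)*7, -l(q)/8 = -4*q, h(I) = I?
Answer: -178/27947 ≈ -0.0063692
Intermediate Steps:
l(q) = 32*q (l(q) = -(-32)*q = 32*q)
y(P, f) = 105 + 1/(-3 + P) (y(P, f) = 1/(-3 + P) - 1*(-105) = 1/(-3 + P) + 105 = 105 + 1/(-3 + P))
1/(y(z, l(-8)) + h(-262)) = 1/((-314 + 105*(-175))/(-3 - 175) - 262) = 1/((-314 - 18375)/(-178) - 262) = 1/(-1/178*(-18689) - 262) = 1/(18689/178 - 262) = 1/(-27947/178) = -178/27947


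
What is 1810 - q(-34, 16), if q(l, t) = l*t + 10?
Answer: 2344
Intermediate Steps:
q(l, t) = 10 + l*t
1810 - q(-34, 16) = 1810 - (10 - 34*16) = 1810 - (10 - 544) = 1810 - 1*(-534) = 1810 + 534 = 2344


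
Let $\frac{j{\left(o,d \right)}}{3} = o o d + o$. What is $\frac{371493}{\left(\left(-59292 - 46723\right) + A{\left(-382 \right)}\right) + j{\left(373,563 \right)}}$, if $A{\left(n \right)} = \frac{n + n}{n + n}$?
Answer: $\frac{123831}{78294662} \approx 0.0015816$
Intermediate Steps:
$j{\left(o,d \right)} = 3 o + 3 d o^{2}$ ($j{\left(o,d \right)} = 3 \left(o o d + o\right) = 3 \left(o^{2} d + o\right) = 3 \left(d o^{2} + o\right) = 3 \left(o + d o^{2}\right) = 3 o + 3 d o^{2}$)
$A{\left(n \right)} = 1$ ($A{\left(n \right)} = \frac{2 n}{2 n} = 2 n \frac{1}{2 n} = 1$)
$\frac{371493}{\left(\left(-59292 - 46723\right) + A{\left(-382 \right)}\right) + j{\left(373,563 \right)}} = \frac{371493}{\left(\left(-59292 - 46723\right) + 1\right) + 3 \cdot 373 \left(1 + 563 \cdot 373\right)} = \frac{371493}{\left(-106015 + 1\right) + 3 \cdot 373 \left(1 + 209999\right)} = \frac{371493}{-106014 + 3 \cdot 373 \cdot 210000} = \frac{371493}{-106014 + 234990000} = \frac{371493}{234883986} = 371493 \cdot \frac{1}{234883986} = \frac{123831}{78294662}$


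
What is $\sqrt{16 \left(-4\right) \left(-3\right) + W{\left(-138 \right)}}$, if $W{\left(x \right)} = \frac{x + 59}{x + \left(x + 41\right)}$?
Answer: $\frac{\sqrt{10621765}}{235} \approx 13.869$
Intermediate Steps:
$W{\left(x \right)} = \frac{59 + x}{41 + 2 x}$ ($W{\left(x \right)} = \frac{59 + x}{x + \left(41 + x\right)} = \frac{59 + x}{41 + 2 x}$)
$\sqrt{16 \left(-4\right) \left(-3\right) + W{\left(-138 \right)}} = \sqrt{16 \left(-4\right) \left(-3\right) + \frac{59 - 138}{41 + 2 \left(-138\right)}} = \sqrt{\left(-64\right) \left(-3\right) + \frac{1}{41 - 276} \left(-79\right)} = \sqrt{192 + \frac{1}{-235} \left(-79\right)} = \sqrt{192 - - \frac{79}{235}} = \sqrt{192 + \frac{79}{235}} = \sqrt{\frac{45199}{235}} = \frac{\sqrt{10621765}}{235}$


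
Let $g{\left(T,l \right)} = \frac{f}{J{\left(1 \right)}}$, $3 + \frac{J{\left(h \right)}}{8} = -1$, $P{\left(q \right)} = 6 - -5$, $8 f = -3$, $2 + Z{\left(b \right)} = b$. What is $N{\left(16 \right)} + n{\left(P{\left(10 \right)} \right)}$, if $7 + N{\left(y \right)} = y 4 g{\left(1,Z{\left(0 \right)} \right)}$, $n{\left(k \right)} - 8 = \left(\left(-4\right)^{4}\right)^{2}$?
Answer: $\frac{262151}{4} \approx 65538.0$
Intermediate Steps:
$Z{\left(b \right)} = -2 + b$
$f = - \frac{3}{8}$ ($f = \frac{1}{8} \left(-3\right) = - \frac{3}{8} \approx -0.375$)
$P{\left(q \right)} = 11$ ($P{\left(q \right)} = 6 + 5 = 11$)
$J{\left(h \right)} = -32$ ($J{\left(h \right)} = -24 + 8 \left(-1\right) = -24 - 8 = -32$)
$n{\left(k \right)} = 65544$ ($n{\left(k \right)} = 8 + \left(\left(-4\right)^{4}\right)^{2} = 8 + 256^{2} = 8 + 65536 = 65544$)
$g{\left(T,l \right)} = \frac{3}{256}$ ($g{\left(T,l \right)} = - \frac{3}{8 \left(-32\right)} = \left(- \frac{3}{8}\right) \left(- \frac{1}{32}\right) = \frac{3}{256}$)
$N{\left(y \right)} = -7 + \frac{3 y}{64}$ ($N{\left(y \right)} = -7 + y 4 \cdot \frac{3}{256} = -7 + 4 y \frac{3}{256} = -7 + \frac{3 y}{64}$)
$N{\left(16 \right)} + n{\left(P{\left(10 \right)} \right)} = \left(-7 + \frac{3}{64} \cdot 16\right) + 65544 = \left(-7 + \frac{3}{4}\right) + 65544 = - \frac{25}{4} + 65544 = \frac{262151}{4}$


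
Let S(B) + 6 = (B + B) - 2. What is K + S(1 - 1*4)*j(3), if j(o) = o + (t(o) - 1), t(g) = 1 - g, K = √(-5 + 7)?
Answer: √2 ≈ 1.4142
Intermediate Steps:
S(B) = -8 + 2*B (S(B) = -6 + ((B + B) - 2) = -6 + (2*B - 2) = -6 + (-2 + 2*B) = -8 + 2*B)
K = √2 ≈ 1.4142
j(o) = 0 (j(o) = o + ((1 - o) - 1) = o - o = 0)
K + S(1 - 1*4)*j(3) = √2 + (-8 + 2*(1 - 1*4))*0 = √2 + (-8 + 2*(1 - 4))*0 = √2 + (-8 + 2*(-3))*0 = √2 + (-8 - 6)*0 = √2 - 14*0 = √2 + 0 = √2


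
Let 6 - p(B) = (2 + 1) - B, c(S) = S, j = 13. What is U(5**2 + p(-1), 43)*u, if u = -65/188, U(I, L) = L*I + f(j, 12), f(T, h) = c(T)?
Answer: -38155/94 ≈ -405.90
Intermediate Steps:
f(T, h) = T
p(B) = 3 + B (p(B) = 6 - ((2 + 1) - B) = 6 - (3 - B) = 6 + (-3 + B) = 3 + B)
U(I, L) = 13 + I*L (U(I, L) = L*I + 13 = I*L + 13 = 13 + I*L)
u = -65/188 (u = -65*1/188 = -65/188 ≈ -0.34574)
U(5**2 + p(-1), 43)*u = (13 + (5**2 + (3 - 1))*43)*(-65/188) = (13 + (25 + 2)*43)*(-65/188) = (13 + 27*43)*(-65/188) = (13 + 1161)*(-65/188) = 1174*(-65/188) = -38155/94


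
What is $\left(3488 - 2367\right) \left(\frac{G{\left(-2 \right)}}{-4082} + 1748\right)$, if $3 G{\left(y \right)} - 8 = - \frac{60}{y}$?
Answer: $\frac{11998046185}{6123} \approx 1.9595 \cdot 10^{6}$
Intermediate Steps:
$G{\left(y \right)} = \frac{8}{3} - \frac{20}{y}$ ($G{\left(y \right)} = \frac{8}{3} + \frac{\left(-60\right) \frac{1}{y}}{3} = \frac{8}{3} - \frac{20}{y}$)
$\left(3488 - 2367\right) \left(\frac{G{\left(-2 \right)}}{-4082} + 1748\right) = \left(3488 - 2367\right) \left(\frac{\frac{8}{3} - \frac{20}{-2}}{-4082} + 1748\right) = 1121 \left(\left(\frac{8}{3} - -10\right) \left(- \frac{1}{4082}\right) + 1748\right) = 1121 \left(\left(\frac{8}{3} + 10\right) \left(- \frac{1}{4082}\right) + 1748\right) = 1121 \left(\frac{38}{3} \left(- \frac{1}{4082}\right) + 1748\right) = 1121 \left(- \frac{19}{6123} + 1748\right) = 1121 \cdot \frac{10702985}{6123} = \frac{11998046185}{6123}$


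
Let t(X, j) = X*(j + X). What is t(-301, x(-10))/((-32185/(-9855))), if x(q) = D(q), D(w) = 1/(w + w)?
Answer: 3572084691/128740 ≈ 27747.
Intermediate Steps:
D(w) = 1/(2*w)
x(q) = 1/(2*q)
t(X, j) = X*(X + j)
t(-301, x(-10))/((-32185/(-9855))) = (-301*(-301 + (½)/(-10)))/((-32185/(-9855))) = (-301*(-301 + (½)*(-⅒)))/((-32185*(-1/9855))) = (-301*(-301 - 1/20))/(6437/1971) = -301*(-6021/20)*(1971/6437) = (1812321/20)*(1971/6437) = 3572084691/128740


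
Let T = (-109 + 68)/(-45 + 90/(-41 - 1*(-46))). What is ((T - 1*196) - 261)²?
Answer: 151240804/729 ≈ 2.0746e+5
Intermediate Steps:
T = 41/27 (T = -41/(-45 + 90/(-41 + 46)) = -41/(-45 + 90/5) = -41/(-45 + 90*(⅕)) = -41/(-45 + 18) = -41/(-27) = -41*(-1/27) = 41/27 ≈ 1.5185)
((T - 1*196) - 261)² = ((41/27 - 1*196) - 261)² = ((41/27 - 196) - 261)² = (-5251/27 - 261)² = (-12298/27)² = 151240804/729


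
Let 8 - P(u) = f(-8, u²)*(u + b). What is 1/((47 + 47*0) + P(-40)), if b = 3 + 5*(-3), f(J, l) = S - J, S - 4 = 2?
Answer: 1/783 ≈ 0.0012771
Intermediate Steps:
S = 6 (S = 4 + 2 = 6)
f(J, l) = 6 - J
b = -12 (b = 3 - 15 = -12)
P(u) = 176 - 14*u (P(u) = 8 - (6 - 1*(-8))*(u - 12) = 8 - (6 + 8)*(-12 + u) = 8 - 14*(-12 + u) = 8 - (-168 + 14*u) = 8 + (168 - 14*u) = 176 - 14*u)
1/((47 + 47*0) + P(-40)) = 1/((47 + 47*0) + (176 - 14*(-40))) = 1/((47 + 0) + (176 + 560)) = 1/(47 + 736) = 1/783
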